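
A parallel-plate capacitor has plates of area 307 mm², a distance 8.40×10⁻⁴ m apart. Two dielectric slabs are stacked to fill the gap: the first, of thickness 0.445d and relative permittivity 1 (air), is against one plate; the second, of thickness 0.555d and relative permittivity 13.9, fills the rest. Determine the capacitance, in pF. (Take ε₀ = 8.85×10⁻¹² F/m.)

C ≈ 6.67 pF

A = 307 mm² = 3.07×10⁻⁴ m².
Stacked slabs ⇒ two capacitors in series, each with the full plate area.
C₁ = κ₁ε₀A/d₁ = 1.00 × 8.85×10⁻¹² × 3.07×10⁻⁴ / 3.74×10⁻⁴ = 7.27×10⁻¹² F.
C₂ = κ₂ε₀A/d₂ = 13.9 × 8.85×10⁻¹² × 3.07×10⁻⁴ / 4.66×10⁻⁴ = 8.10×10⁻¹¹ F.
C = (1/C₁ + 1/C₂)⁻¹ = 6.67×10⁻¹² F.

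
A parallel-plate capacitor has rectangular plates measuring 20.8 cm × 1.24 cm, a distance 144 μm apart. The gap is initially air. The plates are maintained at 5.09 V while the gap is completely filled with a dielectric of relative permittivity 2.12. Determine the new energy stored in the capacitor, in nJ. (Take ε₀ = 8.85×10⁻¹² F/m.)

4.35 nJ

A = 20.8 × 1.24 cm² = 2.58×10⁻³ m².
Initially C₁ = ε₀A/d = 8.85×10⁻¹² × 2.58×10⁻³ / 1.44×10⁻⁴ = 1.59×10⁻¹⁰ F.
U₁ = 2.05×10⁻⁹ J.
Battery connected ⇒ V is held fixed. C₂ = 2.12 C₁ and U = ½CV², so U₂/U₁ = C₂/C₁ = 2.12.
U₂ = 2.12 × 2.05×10⁻⁹ = 4.35×10⁻⁹ J.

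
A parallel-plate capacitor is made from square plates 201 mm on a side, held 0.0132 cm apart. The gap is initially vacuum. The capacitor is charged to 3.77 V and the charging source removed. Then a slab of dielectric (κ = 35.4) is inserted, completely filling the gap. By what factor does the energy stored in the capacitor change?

Isolated ⇒ Q is held fixed.
C₂ = 35.4 C₁ and U = Q²/(2C), so U₂/U₁ = C₁/C₂ = 0.0282.

U₂/U₁ ≈ 0.0282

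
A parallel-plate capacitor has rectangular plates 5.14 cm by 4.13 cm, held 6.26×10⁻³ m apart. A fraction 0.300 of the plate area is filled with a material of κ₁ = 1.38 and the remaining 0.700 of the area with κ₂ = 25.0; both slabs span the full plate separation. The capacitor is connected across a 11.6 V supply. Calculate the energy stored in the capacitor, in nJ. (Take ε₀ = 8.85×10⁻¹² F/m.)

A = 5.14 × 4.13 cm² = 2.12×10⁻³ m².
Side-by-side slabs ⇒ two capacitors in parallel, each spanning the full gap.
C₁ = κ₁ε₀A₁/d = 1.38 × 8.85×10⁻¹² × 6.37×10⁻⁴ / 6.26×10⁻³ = 1.24×10⁻¹² F.
C₂ = κ₂ε₀A₂/d = 25.0 × 8.85×10⁻¹² × 1.49×10⁻³ / 6.26×10⁻³ = 5.25×10⁻¹¹ F.
C = C₁ + C₂ = 5.38×10⁻¹¹ F.
U = ½CV² = ½ × 5.38×10⁻¹¹ × (11.6)² = 3.62×10⁻⁹ J.

U ≈ 3.62 nJ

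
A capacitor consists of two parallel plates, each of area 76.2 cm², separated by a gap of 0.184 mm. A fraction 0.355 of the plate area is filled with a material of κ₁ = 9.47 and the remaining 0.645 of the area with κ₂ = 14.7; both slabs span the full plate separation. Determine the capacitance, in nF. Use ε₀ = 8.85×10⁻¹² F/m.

A = 76.2 cm² = 7.62×10⁻³ m².
Side-by-side slabs ⇒ two capacitors in parallel, each spanning the full gap.
C₁ = κ₁ε₀A₁/d = 9.47 × 8.85×10⁻¹² × 2.71×10⁻³ / 1.84×10⁻⁴ = 1.23×10⁻⁹ F.
C₂ = κ₂ε₀A₂/d = 14.7 × 8.85×10⁻¹² × 4.91×10⁻³ / 1.84×10⁻⁴ = 3.48×10⁻⁹ F.
C = C₁ + C₂ = 4.71×10⁻⁹ F.

C ≈ 4.71 nF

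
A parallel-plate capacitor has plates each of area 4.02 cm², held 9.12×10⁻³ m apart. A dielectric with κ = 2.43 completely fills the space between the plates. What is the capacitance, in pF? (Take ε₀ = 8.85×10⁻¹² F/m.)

A = 4.02 cm² = 4.02×10⁻⁴ m².
C = κε₀A/d = 2.43 × 8.85×10⁻¹² × 4.02×10⁻⁴ / 9.12×10⁻³ = 9.48×10⁻¹³ F.

0.948 pF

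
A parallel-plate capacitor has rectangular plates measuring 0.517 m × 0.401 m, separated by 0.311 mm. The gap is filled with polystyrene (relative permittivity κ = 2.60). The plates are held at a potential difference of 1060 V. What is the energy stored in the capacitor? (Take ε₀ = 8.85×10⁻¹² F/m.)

U ≈ 8.62 mJ

A = 0.517 × 0.401 m² = 0.207 m².
C = κε₀A/d = 2.60 × 8.85×10⁻¹² × 0.207 / 3.11×10⁻⁴ = 1.53×10⁻⁸ F.
U = ½CV² = ½ × 1.53×10⁻⁸ × (1060)² = 8.62×10⁻³ J.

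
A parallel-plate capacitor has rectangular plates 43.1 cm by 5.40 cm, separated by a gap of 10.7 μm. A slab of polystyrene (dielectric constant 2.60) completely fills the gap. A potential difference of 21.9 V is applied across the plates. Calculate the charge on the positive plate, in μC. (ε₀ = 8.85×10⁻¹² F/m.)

Q ≈ 1.10 μC

A = 43.1 × 5.40 cm² = 2.33×10⁻² m².
C = κε₀A/d = 2.60 × 8.85×10⁻¹² × 2.33×10⁻² / 1.07×10⁻⁵ = 5.00×10⁻⁸ F.
Q = CV = 5.00×10⁻⁸ × 21.9 = 1.10×10⁻⁶ C.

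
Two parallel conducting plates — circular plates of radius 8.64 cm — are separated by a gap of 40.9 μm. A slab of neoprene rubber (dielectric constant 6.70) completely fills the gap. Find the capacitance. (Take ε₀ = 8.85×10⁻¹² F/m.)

A = π(8.64 cm)² = 2.35×10⁻² m².
C = κε₀A/d = 6.70 × 8.85×10⁻¹² × 2.35×10⁻² / 4.09×10⁻⁵ = 3.40×10⁻⁸ F.

C ≈ 34.0 nF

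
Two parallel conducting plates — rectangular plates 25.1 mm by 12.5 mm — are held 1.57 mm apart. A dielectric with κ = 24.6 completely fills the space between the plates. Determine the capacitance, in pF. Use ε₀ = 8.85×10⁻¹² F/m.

A = 25.1 × 12.5 mm² = 3.14×10⁻⁴ m².
C = κε₀A/d = 24.6 × 8.85×10⁻¹² × 3.14×10⁻⁴ / 1.57×10⁻³ = 4.35×10⁻¹¹ F.

C ≈ 43.5 pF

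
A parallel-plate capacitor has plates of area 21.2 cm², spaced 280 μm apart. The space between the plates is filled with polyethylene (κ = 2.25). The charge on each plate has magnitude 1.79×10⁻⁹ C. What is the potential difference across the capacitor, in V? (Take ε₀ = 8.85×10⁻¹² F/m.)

11.9 V

A = 21.2 cm² = 2.12×10⁻³ m².
C = κε₀A/d = 2.25 × 8.85×10⁻¹² × 2.12×10⁻³ / 2.80×10⁻⁴ = 1.51×10⁻¹⁰ F.
V = Q/C = 1.79×10⁻⁹ / 1.51×10⁻¹⁰ = 11.9 V.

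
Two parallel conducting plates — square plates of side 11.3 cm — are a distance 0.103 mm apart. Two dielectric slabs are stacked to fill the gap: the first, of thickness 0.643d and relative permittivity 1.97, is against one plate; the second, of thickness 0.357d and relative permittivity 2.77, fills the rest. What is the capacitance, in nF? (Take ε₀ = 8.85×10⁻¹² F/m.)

A = (11.3 cm)² = 1.28×10⁻² m².
Stacked slabs ⇒ two capacitors in series, each with the full plate area.
C₁ = κ₁ε₀A/d₁ = 1.97 × 8.85×10⁻¹² × 1.28×10⁻² / 6.62×10⁻⁵ = 3.36×10⁻⁹ F.
C₂ = κ₂ε₀A/d₂ = 2.77 × 8.85×10⁻¹² × 1.28×10⁻² / 3.68×10⁻⁵ = 8.51×10⁻⁹ F.
C = (1/C₁ + 1/C₂)⁻¹ = 2.41×10⁻⁹ F.

2.41 nF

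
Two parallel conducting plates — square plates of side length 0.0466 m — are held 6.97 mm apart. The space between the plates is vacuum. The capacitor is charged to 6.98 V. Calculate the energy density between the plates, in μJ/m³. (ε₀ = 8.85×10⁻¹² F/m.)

E = V/d = 6.98 / 6.97×10⁻³ = 1.00×10³ V/m.
u = ½ε₀E² = ½ × 8.85×10⁻¹² × (1.00×10³)² = 4.44×10⁻⁶ J/m³.

4.44 μJ/m³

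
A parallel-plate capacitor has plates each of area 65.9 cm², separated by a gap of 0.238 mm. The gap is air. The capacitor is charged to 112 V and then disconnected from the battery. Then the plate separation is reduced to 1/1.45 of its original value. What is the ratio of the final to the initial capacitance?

C₂/C₁ ≈ 1.45

C = ε₀A/d scales as 1/d, so C₂/C₁ = d₁/d₂ = 1.45.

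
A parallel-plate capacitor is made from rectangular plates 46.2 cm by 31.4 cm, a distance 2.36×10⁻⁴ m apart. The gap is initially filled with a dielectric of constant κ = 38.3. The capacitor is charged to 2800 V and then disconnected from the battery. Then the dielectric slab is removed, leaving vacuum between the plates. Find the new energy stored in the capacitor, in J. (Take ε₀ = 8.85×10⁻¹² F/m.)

A = 46.2 × 31.4 cm² = 0.145 m².
Initially C₁ = κε₀A/d = 38.3 × 8.85×10⁻¹² × 0.145 / 2.36×10⁻⁴ = 2.08×10⁻⁷ F.
U₁ = 0.817 J.
Isolated ⇒ Q is held fixed. C₂ = 0.0261 C₁ and U = Q²/(2C), so U₂/U₁ = C₁/C₂ = 38.3.
U₂ = 38.3 × 0.817 = 31.3 J.

31.3 J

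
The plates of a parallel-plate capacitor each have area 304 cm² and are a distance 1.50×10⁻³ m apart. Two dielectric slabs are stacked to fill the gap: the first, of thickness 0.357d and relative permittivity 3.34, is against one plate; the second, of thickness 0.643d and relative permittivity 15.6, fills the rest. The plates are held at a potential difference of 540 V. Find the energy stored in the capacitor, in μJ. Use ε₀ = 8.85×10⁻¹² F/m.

177 μJ

A = 304 cm² = 3.04×10⁻² m².
Stacked slabs ⇒ two capacitors in series, each with the full plate area.
C₁ = κ₁ε₀A/d₁ = 3.34 × 8.85×10⁻¹² × 3.04×10⁻² / 5.35×10⁻⁴ = 1.68×10⁻⁹ F.
C₂ = κ₂ε₀A/d₂ = 15.6 × 8.85×10⁻¹² × 3.04×10⁻² / 9.64×10⁻⁴ = 4.35×10⁻⁹ F.
C = (1/C₁ + 1/C₂)⁻¹ = 1.21×10⁻⁹ F.
U = ½CV² = ½ × 1.21×10⁻⁹ × (540)² = 1.77×10⁻⁴ J.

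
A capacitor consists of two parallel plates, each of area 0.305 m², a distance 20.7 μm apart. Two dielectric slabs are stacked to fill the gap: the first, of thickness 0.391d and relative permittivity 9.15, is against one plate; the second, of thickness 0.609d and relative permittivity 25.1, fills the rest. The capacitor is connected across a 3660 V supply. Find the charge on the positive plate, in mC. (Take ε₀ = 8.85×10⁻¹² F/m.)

Stacked slabs ⇒ two capacitors in series, each with the full plate area.
C₁ = κ₁ε₀A/d₁ = 9.15 × 8.85×10⁻¹² × 0.305 / 8.09×10⁻⁶ = 3.05×10⁻⁶ F.
C₂ = κ₂ε₀A/d₂ = 25.1 × 8.85×10⁻¹² × 0.305 / 1.26×10⁻⁵ = 5.37×10⁻⁶ F.
C = (1/C₁ + 1/C₂)⁻¹ = 1.95×10⁻⁶ F.
Q = CV = 1.95×10⁻⁶ × 3660 = 7.12×10⁻³ C.

7.12 mC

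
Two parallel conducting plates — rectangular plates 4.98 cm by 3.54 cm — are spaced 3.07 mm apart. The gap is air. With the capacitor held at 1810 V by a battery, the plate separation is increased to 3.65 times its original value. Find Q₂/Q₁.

Battery connected ⇒ V is held fixed.
C₂ = 0.274 C₁ and Q = CV, so Q₂/Q₁ = C₂/C₁ = 0.274.

0.274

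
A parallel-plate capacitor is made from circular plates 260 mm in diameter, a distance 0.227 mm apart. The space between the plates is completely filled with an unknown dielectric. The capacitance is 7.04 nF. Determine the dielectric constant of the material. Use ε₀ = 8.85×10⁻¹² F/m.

A = π(260/2 mm)² = 5.31×10⁻² m².
κ = Cd/(ε₀A) = 7.04×10⁻⁹ × 2.27×10⁻⁴ / (8.85×10⁻¹² × 5.31×10⁻²) = 3.40.

3.40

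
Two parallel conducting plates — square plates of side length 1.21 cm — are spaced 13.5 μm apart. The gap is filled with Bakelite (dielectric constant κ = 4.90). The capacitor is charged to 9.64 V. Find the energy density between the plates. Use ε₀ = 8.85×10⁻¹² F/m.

11.1 J/m³

E = V/d = 9.64 / 1.35×10⁻⁵ = 7.14×10⁵ V/m.
u = ½κε₀E² = ½ × 4.90 × 8.85×10⁻¹² × (7.14×10⁵)² = 11.1 J/m³.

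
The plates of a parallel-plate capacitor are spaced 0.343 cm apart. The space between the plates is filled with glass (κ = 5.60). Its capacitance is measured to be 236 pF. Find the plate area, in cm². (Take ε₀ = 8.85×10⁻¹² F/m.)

A = Cd/(κε₀) = 2.36×10⁻¹⁰ × 3.43×10⁻³ / (5.60 × 8.85×10⁻¹²) = 1.63×10⁻² m².

A ≈ 163 cm²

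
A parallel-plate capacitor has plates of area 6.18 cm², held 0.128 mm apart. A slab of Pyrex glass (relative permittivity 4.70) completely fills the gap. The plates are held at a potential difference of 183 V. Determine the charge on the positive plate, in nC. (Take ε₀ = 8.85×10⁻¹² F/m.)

A = 6.18 cm² = 6.18×10⁻⁴ m².
C = κε₀A/d = 4.70 × 8.85×10⁻¹² × 6.18×10⁻⁴ / 1.28×10⁻⁴ = 2.01×10⁻¹⁰ F.
Q = CV = 2.01×10⁻¹⁰ × 183 = 3.68×10⁻⁸ C.

36.8 nC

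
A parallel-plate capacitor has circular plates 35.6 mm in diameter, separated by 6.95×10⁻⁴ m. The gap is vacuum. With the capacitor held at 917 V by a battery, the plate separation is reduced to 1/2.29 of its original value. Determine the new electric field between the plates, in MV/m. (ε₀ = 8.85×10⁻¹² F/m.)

A = π(35.6/2 mm)² = 9.95×10⁻⁴ m².
Initially C₁ = ε₀A/d = 8.85×10⁻¹² × 9.95×10⁻⁴ / 6.95×10⁻⁴ = 1.27×10⁻¹¹ F.
E₁ = 1.32×10⁶ V/m.
Battery connected ⇒ V is held fixed. E = V/d, so E₂/E₁ = d₁/d₂ = 2.29.
E₂ = 2.29 × 1.32×10⁶ = 3.02×10⁶ V/m.

E ≈ 3.02 MV/m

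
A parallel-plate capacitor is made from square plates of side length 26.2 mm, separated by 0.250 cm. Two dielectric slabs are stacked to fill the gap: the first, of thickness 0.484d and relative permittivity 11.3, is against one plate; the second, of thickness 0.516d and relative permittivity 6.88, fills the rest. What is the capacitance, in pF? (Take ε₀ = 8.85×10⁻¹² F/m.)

A = (26.2 mm)² = 6.86×10⁻⁴ m².
Stacked slabs ⇒ two capacitors in series, each with the full plate area.
C₁ = κ₁ε₀A/d₁ = 11.3 × 8.85×10⁻¹² × 6.86×10⁻⁴ / 1.21×10⁻³ = 5.67×10⁻¹¹ F.
C₂ = κ₂ε₀A/d₂ = 6.88 × 8.85×10⁻¹² × 6.86×10⁻⁴ / 1.29×10⁻³ = 3.24×10⁻¹¹ F.
C = (1/C₁ + 1/C₂)⁻¹ = 2.06×10⁻¹¹ F.

20.6 pF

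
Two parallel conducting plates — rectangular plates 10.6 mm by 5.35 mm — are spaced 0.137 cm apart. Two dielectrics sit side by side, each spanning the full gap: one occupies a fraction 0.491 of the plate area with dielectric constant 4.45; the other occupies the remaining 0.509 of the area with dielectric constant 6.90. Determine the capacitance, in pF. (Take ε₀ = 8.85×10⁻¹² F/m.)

A = 10.6 × 5.35 mm² = 5.67×10⁻⁵ m².
Side-by-side slabs ⇒ two capacitors in parallel, each spanning the full gap.
C₁ = κ₁ε₀A₁/d = 4.45 × 8.85×10⁻¹² × 2.78×10⁻⁵ / 1.37×10⁻³ = 8.00×10⁻¹³ F.
C₂ = κ₂ε₀A₂/d = 6.90 × 8.85×10⁻¹² × 2.89×10⁻⁵ / 1.37×10⁻³ = 1.29×10⁻¹² F.
C = C₁ + C₂ = 2.09×10⁻¹² F.

C ≈ 2.09 pF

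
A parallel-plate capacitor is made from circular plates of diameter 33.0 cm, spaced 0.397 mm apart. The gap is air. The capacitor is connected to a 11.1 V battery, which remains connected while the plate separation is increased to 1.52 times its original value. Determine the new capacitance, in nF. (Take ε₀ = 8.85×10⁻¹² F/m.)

A = π(33.0/2 cm)² = 8.55×10⁻² m².
Initially C₁ = ε₀A/d = 8.85×10⁻¹² × 8.55×10⁻² / 3.97×10⁻⁴ = 1.91×10⁻⁹ F.
C = ε₀A/d scales as 1/d, so C₂/C₁ = d₁/d₂ = 1/1.52 = 0.658.
C₂ = 0.658 × 1.91×10⁻⁹ = 1.25×10⁻⁹ F.

1.25 nF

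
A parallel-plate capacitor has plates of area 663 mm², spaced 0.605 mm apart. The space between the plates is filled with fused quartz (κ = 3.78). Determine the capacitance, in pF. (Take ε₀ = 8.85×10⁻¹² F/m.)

36.7 pF

A = 663 mm² = 6.63×10⁻⁴ m².
C = κε₀A/d = 3.78 × 8.85×10⁻¹² × 6.63×10⁻⁴ / 6.05×10⁻⁴ = 3.67×10⁻¹¹ F.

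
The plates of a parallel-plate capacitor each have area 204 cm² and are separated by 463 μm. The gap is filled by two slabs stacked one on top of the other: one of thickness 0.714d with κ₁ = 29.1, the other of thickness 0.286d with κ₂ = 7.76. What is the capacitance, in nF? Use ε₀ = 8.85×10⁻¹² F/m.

6.35 nF

A = 204 cm² = 2.04×10⁻² m².
Stacked slabs ⇒ two capacitors in series, each with the full plate area.
C₁ = κ₁ε₀A/d₁ = 29.1 × 8.85×10⁻¹² × 2.04×10⁻² / 3.31×10⁻⁴ = 1.59×10⁻⁸ F.
C₂ = κ₂ε₀A/d₂ = 7.76 × 8.85×10⁻¹² × 2.04×10⁻² / 1.32×10⁻⁴ = 1.06×10⁻⁸ F.
C = (1/C₁ + 1/C₂)⁻¹ = 6.35×10⁻⁹ F.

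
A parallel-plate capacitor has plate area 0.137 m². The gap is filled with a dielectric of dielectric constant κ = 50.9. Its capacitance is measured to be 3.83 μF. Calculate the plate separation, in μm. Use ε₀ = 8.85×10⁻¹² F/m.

d = κε₀A/C = 50.9 × 8.85×10⁻¹² × 0.137 / 3.83×10⁻⁶ = 1.61×10⁻⁵ m.

d ≈ 16.1 μm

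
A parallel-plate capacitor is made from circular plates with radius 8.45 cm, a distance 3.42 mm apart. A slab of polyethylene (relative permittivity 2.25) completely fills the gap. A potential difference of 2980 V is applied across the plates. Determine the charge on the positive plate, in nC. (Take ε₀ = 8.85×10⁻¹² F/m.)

A = π(8.45 cm)² = 2.24×10⁻² m².
C = κε₀A/d = 2.25 × 8.85×10⁻¹² × 2.24×10⁻² / 3.42×10⁻³ = 1.31×10⁻¹⁰ F.
Q = CV = 1.31×10⁻¹⁰ × 2980 = 3.89×10⁻⁷ C.

Q ≈ 389 nC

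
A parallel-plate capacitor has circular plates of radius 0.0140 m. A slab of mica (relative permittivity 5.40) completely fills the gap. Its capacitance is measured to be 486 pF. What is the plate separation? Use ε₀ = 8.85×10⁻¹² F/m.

A = π(0.0140 m)² = 6.16×10⁻⁴ m².
d = κε₀A/C = 5.40 × 8.85×10⁻¹² × 6.16×10⁻⁴ / 4.86×10⁻¹⁰ = 6.05×10⁻⁵ m.

60.5 μm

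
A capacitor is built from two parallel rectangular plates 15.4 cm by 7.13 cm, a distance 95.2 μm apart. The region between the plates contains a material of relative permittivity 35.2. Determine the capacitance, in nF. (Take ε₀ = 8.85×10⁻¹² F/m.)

A = 15.4 × 7.13 cm² = 1.10×10⁻² m².
C = κε₀A/d = 35.2 × 8.85×10⁻¹² × 1.10×10⁻² / 9.52×10⁻⁵ = 3.59×10⁻⁸ F.

C ≈ 35.9 nF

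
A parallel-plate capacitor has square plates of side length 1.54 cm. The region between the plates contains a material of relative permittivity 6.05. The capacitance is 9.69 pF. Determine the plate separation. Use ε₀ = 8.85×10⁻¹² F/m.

A = (1.54 cm)² = 2.37×10⁻⁴ m².
d = κε₀A/C = 6.05 × 8.85×10⁻¹² × 2.37×10⁻⁴ / 9.69×10⁻¹² = 1.31×10⁻³ m.

1.31 mm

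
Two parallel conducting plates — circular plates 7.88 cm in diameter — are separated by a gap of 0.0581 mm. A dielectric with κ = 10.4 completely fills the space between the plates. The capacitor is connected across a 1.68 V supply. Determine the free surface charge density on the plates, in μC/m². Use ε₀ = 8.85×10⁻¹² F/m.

A = π(7.88/2 cm)² = 4.88×10⁻³ m².
C = κε₀A/d = 10.4 × 8.85×10⁻¹² × 4.88×10⁻³ / 5.81×10⁻⁵ = 7.73×10⁻⁹ F.
σ = Q/A = CV/A = 7.73×10⁻⁹ × 1.68 / 4.88×10⁻³ = 2.66×10⁻⁶ C/m².

2.66 μC/m²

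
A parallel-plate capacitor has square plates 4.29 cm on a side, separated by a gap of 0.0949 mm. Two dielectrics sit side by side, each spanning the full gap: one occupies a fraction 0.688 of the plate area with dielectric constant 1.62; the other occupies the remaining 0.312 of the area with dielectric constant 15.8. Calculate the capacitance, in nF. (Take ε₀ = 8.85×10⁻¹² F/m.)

1.04 nF

A = (4.29 cm)² = 1.84×10⁻³ m².
Side-by-side slabs ⇒ two capacitors in parallel, each spanning the full gap.
C₁ = κ₁ε₀A₁/d = 1.62 × 8.85×10⁻¹² × 1.27×10⁻³ / 9.49×10⁻⁵ = 1.91×10⁻¹⁰ F.
C₂ = κ₂ε₀A₂/d = 15.8 × 8.85×10⁻¹² × 5.74×10⁻⁴ / 9.49×10⁻⁵ = 8.46×10⁻¹⁰ F.
C = C₁ + C₂ = 1.04×10⁻⁹ F.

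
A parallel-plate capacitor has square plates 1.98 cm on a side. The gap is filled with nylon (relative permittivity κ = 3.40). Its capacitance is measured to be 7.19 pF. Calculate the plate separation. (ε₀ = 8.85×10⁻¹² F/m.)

1.64 mm

A = (1.98 cm)² = 3.92×10⁻⁴ m².
d = κε₀A/C = 3.40 × 8.85×10⁻¹² × 3.92×10⁻⁴ / 7.19×10⁻¹² = 1.64×10⁻³ m.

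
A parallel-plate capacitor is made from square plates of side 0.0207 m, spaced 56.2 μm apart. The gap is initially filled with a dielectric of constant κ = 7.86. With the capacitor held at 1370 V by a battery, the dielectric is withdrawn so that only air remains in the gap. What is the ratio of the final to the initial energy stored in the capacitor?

Battery connected ⇒ V is held fixed.
C₂ = 0.127 C₁ and U = ½CV², so U₂/U₁ = C₂/C₁ = 0.127.

U₂/U₁ ≈ 0.127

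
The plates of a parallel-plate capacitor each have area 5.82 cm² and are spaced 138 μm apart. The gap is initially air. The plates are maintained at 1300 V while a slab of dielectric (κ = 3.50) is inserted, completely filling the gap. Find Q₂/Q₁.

Q₂/Q₁ ≈ 3.50

Battery connected ⇒ V is held fixed.
C₂ = 3.50 C₁ and Q = CV, so Q₂/Q₁ = C₂/C₁ = 3.50.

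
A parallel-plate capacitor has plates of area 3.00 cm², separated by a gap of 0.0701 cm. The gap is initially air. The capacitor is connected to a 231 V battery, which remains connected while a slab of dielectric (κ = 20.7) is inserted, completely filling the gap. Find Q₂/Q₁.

20.7

Battery connected ⇒ V is held fixed.
C₂ = 20.7 C₁ and Q = CV, so Q₂/Q₁ = C₂/C₁ = 20.7.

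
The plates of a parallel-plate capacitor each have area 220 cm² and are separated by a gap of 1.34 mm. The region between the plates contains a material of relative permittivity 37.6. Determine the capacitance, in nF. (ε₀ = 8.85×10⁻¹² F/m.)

C ≈ 5.46 nF

A = 220 cm² = 2.20×10⁻² m².
C = κε₀A/d = 37.6 × 8.85×10⁻¹² × 2.20×10⁻² / 1.34×10⁻³ = 5.46×10⁻⁹ F.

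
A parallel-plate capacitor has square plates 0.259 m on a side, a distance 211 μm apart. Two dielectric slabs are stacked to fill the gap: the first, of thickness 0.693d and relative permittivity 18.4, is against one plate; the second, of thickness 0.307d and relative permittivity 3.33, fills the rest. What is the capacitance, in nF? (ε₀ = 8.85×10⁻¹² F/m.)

A = (0.259 m)² = 6.71×10⁻² m².
Stacked slabs ⇒ two capacitors in series, each with the full plate area.
C₁ = κ₁ε₀A/d₁ = 18.4 × 8.85×10⁻¹² × 6.71×10⁻² / 1.46×10⁻⁴ = 7.47×10⁻⁸ F.
C₂ = κ₂ε₀A/d₂ = 3.33 × 8.85×10⁻¹² × 6.71×10⁻² / 6.48×10⁻⁵ = 3.05×10⁻⁸ F.
C = (1/C₁ + 1/C₂)⁻¹ = 2.17×10⁻⁸ F.

C ≈ 21.7 nF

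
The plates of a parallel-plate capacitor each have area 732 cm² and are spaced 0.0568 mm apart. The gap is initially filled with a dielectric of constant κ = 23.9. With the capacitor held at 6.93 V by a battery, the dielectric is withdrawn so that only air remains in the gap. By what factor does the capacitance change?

C₂/C₁ ≈ 0.0418

C = κε₀A/d scales with κ, so C₂/C₁ = 1/κ = 1/23.9 = 0.0418.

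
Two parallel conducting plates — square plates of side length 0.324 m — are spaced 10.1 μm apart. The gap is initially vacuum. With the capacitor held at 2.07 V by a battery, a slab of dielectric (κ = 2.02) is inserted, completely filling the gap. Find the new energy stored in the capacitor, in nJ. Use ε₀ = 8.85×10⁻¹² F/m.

U ≈ 398 nJ

A = (0.324 m)² = 0.105 m².
Initially C₁ = ε₀A/d = 8.85×10⁻¹² × 0.105 / 1.01×10⁻⁵ = 9.20×10⁻⁸ F.
U₁ = 1.97×10⁻⁷ J.
Battery connected ⇒ V is held fixed. C₂ = 2.02 C₁ and U = ½CV², so U₂/U₁ = C₂/C₁ = 2.02.
U₂ = 2.02 × 1.97×10⁻⁷ = 3.98×10⁻⁷ J.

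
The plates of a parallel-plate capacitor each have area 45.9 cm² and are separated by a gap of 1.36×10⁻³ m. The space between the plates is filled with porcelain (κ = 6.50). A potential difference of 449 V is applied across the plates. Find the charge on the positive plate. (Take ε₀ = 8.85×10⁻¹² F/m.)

87.2 nC

A = 45.9 cm² = 4.59×10⁻³ m².
C = κε₀A/d = 6.50 × 8.85×10⁻¹² × 4.59×10⁻³ / 1.36×10⁻³ = 1.94×10⁻¹⁰ F.
Q = CV = 1.94×10⁻¹⁰ × 449 = 8.72×10⁻⁸ C.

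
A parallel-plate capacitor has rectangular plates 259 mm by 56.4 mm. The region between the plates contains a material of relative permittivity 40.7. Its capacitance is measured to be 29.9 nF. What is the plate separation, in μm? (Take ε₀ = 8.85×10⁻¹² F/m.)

176 μm

A = 259 × 56.4 mm² = 1.46×10⁻² m².
d = κε₀A/C = 40.7 × 8.85×10⁻¹² × 1.46×10⁻² / 2.99×10⁻⁸ = 1.76×10⁻⁴ m.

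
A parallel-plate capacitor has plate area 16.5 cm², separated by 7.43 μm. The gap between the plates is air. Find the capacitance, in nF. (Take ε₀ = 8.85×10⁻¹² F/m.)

1.97 nF

A = 16.5 cm² = 1.65×10⁻³ m².
C = ε₀A/d = 8.85×10⁻¹² × 1.65×10⁻³ / 7.43×10⁻⁶ = 1.97×10⁻⁹ F.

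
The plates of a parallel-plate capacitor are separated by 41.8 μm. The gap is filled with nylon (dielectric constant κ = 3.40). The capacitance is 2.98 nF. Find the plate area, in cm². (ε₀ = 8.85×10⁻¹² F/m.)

A = Cd/(κε₀) = 2.98×10⁻⁹ × 4.18×10⁻⁵ / (3.40 × 8.85×10⁻¹²) = 4.14×10⁻³ m².

41.4 cm²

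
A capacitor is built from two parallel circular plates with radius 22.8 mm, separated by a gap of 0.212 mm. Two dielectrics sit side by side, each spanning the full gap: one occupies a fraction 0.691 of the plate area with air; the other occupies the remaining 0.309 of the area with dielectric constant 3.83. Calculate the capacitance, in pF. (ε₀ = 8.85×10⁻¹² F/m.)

A = π(22.8 mm)² = 1.63×10⁻³ m².
Side-by-side slabs ⇒ two capacitors in parallel, each spanning the full gap.
C₁ = κ₁ε₀A₁/d = 1.00 × 8.85×10⁻¹² × 1.13×10⁻³ / 2.12×10⁻⁴ = 4.71×10⁻¹¹ F.
C₂ = κ₂ε₀A₂/d = 3.83 × 8.85×10⁻¹² × 5.05×10⁻⁴ / 2.12×10⁻⁴ = 8.07×10⁻¹¹ F.
C = C₁ + C₂ = 1.28×10⁻¹⁰ F.

128 pF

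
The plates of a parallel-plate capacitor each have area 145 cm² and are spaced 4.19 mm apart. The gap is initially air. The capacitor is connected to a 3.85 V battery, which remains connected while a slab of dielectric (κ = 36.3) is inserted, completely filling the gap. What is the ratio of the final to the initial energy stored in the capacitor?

U₂/U₁ ≈ 36.3

Battery connected ⇒ V is held fixed.
C₂ = 36.3 C₁ and U = ½CV², so U₂/U₁ = C₂/C₁ = 36.3.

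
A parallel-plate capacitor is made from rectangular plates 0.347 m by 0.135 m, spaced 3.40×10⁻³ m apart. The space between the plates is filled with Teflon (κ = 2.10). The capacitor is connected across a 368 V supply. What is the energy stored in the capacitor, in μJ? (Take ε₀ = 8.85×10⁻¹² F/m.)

A = 0.347 × 0.135 m² = 4.68×10⁻² m².
C = κε₀A/d = 2.10 × 8.85×10⁻¹² × 4.68×10⁻² / 3.40×10⁻³ = 2.56×10⁻¹⁰ F.
U = ½CV² = ½ × 2.56×10⁻¹⁰ × (368)² = 1.73×10⁻⁵ J.

17.3 μJ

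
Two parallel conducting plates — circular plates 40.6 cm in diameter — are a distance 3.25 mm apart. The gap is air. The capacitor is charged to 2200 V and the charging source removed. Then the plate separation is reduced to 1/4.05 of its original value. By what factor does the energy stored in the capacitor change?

Isolated ⇒ Q is held fixed.
C₂ = 4.05 C₁ and U = Q²/(2C), so U₂/U₁ = C₁/C₂ = 0.247.

0.247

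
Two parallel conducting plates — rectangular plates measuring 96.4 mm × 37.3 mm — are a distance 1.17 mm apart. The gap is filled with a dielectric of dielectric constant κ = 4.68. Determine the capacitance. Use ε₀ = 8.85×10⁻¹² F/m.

A = 96.4 × 37.3 mm² = 3.60×10⁻³ m².
C = κε₀A/d = 4.68 × 8.85×10⁻¹² × 3.60×10⁻³ / 1.17×10⁻³ = 1.27×10⁻¹⁰ F.

127 pF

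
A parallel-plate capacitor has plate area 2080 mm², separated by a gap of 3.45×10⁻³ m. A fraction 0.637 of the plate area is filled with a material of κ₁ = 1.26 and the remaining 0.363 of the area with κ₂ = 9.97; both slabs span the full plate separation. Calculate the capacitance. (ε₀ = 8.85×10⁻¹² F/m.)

C ≈ 23.6 pF

A = 2080 mm² = 2.08×10⁻³ m².
Side-by-side slabs ⇒ two capacitors in parallel, each spanning the full gap.
C₁ = κ₁ε₀A₁/d = 1.26 × 8.85×10⁻¹² × 1.32×10⁻³ / 3.45×10⁻³ = 4.28×10⁻¹² F.
C₂ = κ₂ε₀A₂/d = 9.97 × 8.85×10⁻¹² × 7.55×10⁻⁴ / 3.45×10⁻³ = 1.93×10⁻¹¹ F.
C = C₁ + C₂ = 2.36×10⁻¹¹ F.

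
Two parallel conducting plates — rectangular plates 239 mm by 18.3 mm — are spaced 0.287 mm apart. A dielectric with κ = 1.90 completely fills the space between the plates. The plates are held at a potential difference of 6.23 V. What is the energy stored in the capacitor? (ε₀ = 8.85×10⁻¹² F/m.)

4.97 nJ

A = 239 × 18.3 mm² = 4.37×10⁻³ m².
C = κε₀A/d = 1.90 × 8.85×10⁻¹² × 4.37×10⁻³ / 2.87×10⁻⁴ = 2.56×10⁻¹⁰ F.
U = ½CV² = ½ × 2.56×10⁻¹⁰ × (6.23)² = 4.97×10⁻⁹ J.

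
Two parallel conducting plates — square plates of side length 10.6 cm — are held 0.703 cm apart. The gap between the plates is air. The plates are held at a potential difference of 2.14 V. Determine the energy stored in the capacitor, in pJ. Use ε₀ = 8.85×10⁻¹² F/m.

U ≈ 32.4 pJ

A = (10.6 cm)² = 1.12×10⁻² m².
C = ε₀A/d = 8.85×10⁻¹² × 1.12×10⁻² / 7.03×10⁻³ = 1.41×10⁻¹¹ F.
U = ½CV² = ½ × 1.41×10⁻¹¹ × (2.14)² = 3.24×10⁻¹¹ J.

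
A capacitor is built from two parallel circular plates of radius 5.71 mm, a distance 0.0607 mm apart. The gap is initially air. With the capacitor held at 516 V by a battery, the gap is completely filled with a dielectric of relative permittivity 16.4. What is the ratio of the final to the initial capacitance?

C = κε₀A/d scales with κ, so C₂/C₁ = κ = 16.4.

C₂/C₁ ≈ 16.4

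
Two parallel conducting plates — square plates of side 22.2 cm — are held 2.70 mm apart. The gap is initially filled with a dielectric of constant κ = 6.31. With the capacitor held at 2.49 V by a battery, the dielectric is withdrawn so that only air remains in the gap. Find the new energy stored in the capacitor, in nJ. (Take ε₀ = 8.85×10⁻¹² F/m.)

A = (22.2 cm)² = 4.93×10⁻² m².
Initially C₁ = κε₀A/d = 6.31 × 8.85×10⁻¹² × 4.93×10⁻² / 2.70×10⁻³ = 1.02×10⁻⁹ F.
U₁ = 3.16×10⁻⁹ J.
Battery connected ⇒ V is held fixed. C₂ = 0.158 C₁ and U = ½CV², so U₂/U₁ = C₂/C₁ = 0.158.
U₂ = 0.158 × 3.16×10⁻⁹ = 5.01×10⁻¹⁰ J.

U ≈ 0.501 nJ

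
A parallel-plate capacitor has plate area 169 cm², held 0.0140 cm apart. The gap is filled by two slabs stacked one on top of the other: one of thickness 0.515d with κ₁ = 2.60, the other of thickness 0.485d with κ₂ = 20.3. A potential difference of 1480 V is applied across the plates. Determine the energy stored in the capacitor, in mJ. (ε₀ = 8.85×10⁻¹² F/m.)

5.27 mJ

A = 169 cm² = 1.69×10⁻² m².
Stacked slabs ⇒ two capacitors in series, each with the full plate area.
C₁ = κ₁ε₀A/d₁ = 2.60 × 8.85×10⁻¹² × 1.69×10⁻² / 7.21×10⁻⁵ = 5.39×10⁻⁹ F.
C₂ = κ₂ε₀A/d₂ = 20.3 × 8.85×10⁻¹² × 1.69×10⁻² / 6.79×10⁻⁵ = 4.47×10⁻⁸ F.
C = (1/C₁ + 1/C₂)⁻¹ = 4.81×10⁻⁹ F.
U = ½CV² = ½ × 4.81×10⁻⁹ × (1480)² = 5.27×10⁻³ J.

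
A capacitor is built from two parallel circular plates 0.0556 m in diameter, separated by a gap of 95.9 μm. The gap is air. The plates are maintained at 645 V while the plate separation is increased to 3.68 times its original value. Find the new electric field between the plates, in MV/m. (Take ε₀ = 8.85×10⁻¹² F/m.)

A = π(0.0556/2 m)² = 2.43×10⁻³ m².
Initially C₁ = ε₀A/d = 8.85×10⁻¹² × 2.43×10⁻³ / 9.59×10⁻⁵ = 2.24×10⁻¹⁰ F.
E₁ = 6.73×10⁶ V/m.
Battery connected ⇒ V is held fixed. E = V/d, so E₂/E₁ = d₁/d₂ = 0.272.
E₂ = 0.272 × 6.73×10⁶ = 1.83×10⁶ V/m.

E ≈ 1.83 MV/m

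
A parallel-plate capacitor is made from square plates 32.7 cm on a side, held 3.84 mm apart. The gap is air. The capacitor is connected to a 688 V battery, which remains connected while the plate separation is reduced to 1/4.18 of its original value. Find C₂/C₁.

C = ε₀A/d scales as 1/d, so C₂/C₁ = d₁/d₂ = 4.18.

C₂/C₁ ≈ 4.18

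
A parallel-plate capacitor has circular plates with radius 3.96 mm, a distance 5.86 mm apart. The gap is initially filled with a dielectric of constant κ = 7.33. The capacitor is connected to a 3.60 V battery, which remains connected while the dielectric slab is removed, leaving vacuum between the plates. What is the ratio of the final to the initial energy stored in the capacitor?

Battery connected ⇒ V is held fixed.
C₂ = 0.136 C₁ and U = ½CV², so U₂/U₁ = C₂/C₁ = 0.136.

0.136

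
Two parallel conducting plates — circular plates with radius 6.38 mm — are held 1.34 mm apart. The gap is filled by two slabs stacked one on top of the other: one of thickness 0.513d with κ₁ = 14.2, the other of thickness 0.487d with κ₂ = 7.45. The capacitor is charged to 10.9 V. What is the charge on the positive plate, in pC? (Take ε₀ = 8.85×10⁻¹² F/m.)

Q ≈ 90.7 pC

A = π(6.38 mm)² = 1.28×10⁻⁴ m².
Stacked slabs ⇒ two capacitors in series, each with the full plate area.
C₁ = κ₁ε₀A/d₁ = 14.2 × 8.85×10⁻¹² × 1.28×10⁻⁴ / 6.87×10⁻⁴ = 2.34×10⁻¹¹ F.
C₂ = κ₂ε₀A/d₂ = 7.45 × 8.85×10⁻¹² × 1.28×10⁻⁴ / 6.53×10⁻⁴ = 1.29×10⁻¹¹ F.
C = (1/C₁ + 1/C₂)⁻¹ = 8.32×10⁻¹² F.
Q = CV = 8.32×10⁻¹² × 10.9 = 9.07×10⁻¹¹ C.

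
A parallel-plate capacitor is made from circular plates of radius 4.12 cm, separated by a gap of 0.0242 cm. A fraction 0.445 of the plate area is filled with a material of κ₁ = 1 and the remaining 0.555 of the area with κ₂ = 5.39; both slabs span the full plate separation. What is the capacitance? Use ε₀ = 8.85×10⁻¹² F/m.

0.670 nF

A = π(4.12 cm)² = 5.33×10⁻³ m².
Side-by-side slabs ⇒ two capacitors in parallel, each spanning the full gap.
C₁ = κ₁ε₀A₁/d = 1.00 × 8.85×10⁻¹² × 2.37×10⁻³ / 2.42×10⁻⁴ = 8.68×10⁻¹¹ F.
C₂ = κ₂ε₀A₂/d = 5.39 × 8.85×10⁻¹² × 2.96×10⁻³ / 2.42×10⁻⁴ = 5.83×10⁻¹⁰ F.
C = C₁ + C₂ = 6.70×10⁻¹⁰ F.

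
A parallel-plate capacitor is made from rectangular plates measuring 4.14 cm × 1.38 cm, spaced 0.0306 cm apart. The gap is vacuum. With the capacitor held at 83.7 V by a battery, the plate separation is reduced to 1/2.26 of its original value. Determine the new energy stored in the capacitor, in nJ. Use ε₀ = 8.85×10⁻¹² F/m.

U ≈ 131 nJ

A = 4.14 × 1.38 cm² = 5.71×10⁻⁴ m².
Initially C₁ = ε₀A/d = 8.85×10⁻¹² × 5.71×10⁻⁴ / 3.06×10⁻⁴ = 1.65×10⁻¹¹ F.
U₁ = 5.79×10⁻⁸ J.
Battery connected ⇒ V is held fixed. C₂ = 2.26 C₁ and U = ½CV², so U₂/U₁ = C₂/C₁ = 2.26.
U₂ = 2.26 × 5.79×10⁻⁸ = 1.31×10⁻⁷ J.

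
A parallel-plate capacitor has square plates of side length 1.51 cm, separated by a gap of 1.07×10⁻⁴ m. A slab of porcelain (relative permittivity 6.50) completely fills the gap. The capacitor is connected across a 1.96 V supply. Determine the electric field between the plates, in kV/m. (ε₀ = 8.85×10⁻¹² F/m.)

E ≈ 18.3 kV/m

E = V/d = 1.96 / 1.07×10⁻⁴ = 1.83×10⁴ V/m.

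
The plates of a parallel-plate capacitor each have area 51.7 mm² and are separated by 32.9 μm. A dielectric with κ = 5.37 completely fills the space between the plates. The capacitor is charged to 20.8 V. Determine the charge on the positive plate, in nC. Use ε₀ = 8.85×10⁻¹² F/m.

Q ≈ 1.55 nC

A = 51.7 mm² = 5.17×10⁻⁵ m².
C = κε₀A/d = 5.37 × 8.85×10⁻¹² × 5.17×10⁻⁵ / 3.29×10⁻⁵ = 7.47×10⁻¹¹ F.
Q = CV = 7.47×10⁻¹¹ × 20.8 = 1.55×10⁻⁹ C.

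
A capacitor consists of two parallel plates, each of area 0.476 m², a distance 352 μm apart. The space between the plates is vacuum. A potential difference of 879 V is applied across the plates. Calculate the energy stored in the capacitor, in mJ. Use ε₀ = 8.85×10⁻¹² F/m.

U ≈ 4.62 mJ

C = ε₀A/d = 8.85×10⁻¹² × 0.476 / 3.52×10⁻⁴ = 1.20×10⁻⁸ F.
U = ½CV² = ½ × 1.20×10⁻⁸ × (879)² = 4.62×10⁻³ J.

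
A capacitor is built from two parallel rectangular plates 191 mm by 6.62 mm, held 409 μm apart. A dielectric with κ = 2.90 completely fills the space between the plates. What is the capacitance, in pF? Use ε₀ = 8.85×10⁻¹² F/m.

C ≈ 79.3 pF

A = 191 × 6.62 mm² = 1.26×10⁻³ m².
C = κε₀A/d = 2.90 × 8.85×10⁻¹² × 1.26×10⁻³ / 4.09×10⁻⁴ = 7.93×10⁻¹¹ F.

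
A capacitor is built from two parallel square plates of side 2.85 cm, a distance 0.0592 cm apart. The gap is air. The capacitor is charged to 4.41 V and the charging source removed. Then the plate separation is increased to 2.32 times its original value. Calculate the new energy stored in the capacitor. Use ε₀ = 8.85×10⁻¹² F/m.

A = (2.85 cm)² = 8.12×10⁻⁴ m².
Initially C₁ = ε₀A/d = 8.85×10⁻¹² × 8.12×10⁻⁴ / 5.92×10⁻⁴ = 1.21×10⁻¹¹ F.
U₁ = 1.18×10⁻¹⁰ J.
Isolated ⇒ Q is held fixed. C₂ = 0.431 C₁ and U = Q²/(2C), so U₂/U₁ = C₁/C₂ = 2.32.
U₂ = 2.32 × 1.18×10⁻¹⁰ = 2.74×10⁻¹⁰ J.

U ≈ 274 pJ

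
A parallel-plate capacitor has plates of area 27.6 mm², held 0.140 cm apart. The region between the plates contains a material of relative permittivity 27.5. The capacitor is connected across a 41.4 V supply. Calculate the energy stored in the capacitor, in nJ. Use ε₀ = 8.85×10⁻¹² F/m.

A = 27.6 mm² = 2.76×10⁻⁵ m².
C = κε₀A/d = 27.5 × 8.85×10⁻¹² × 2.76×10⁻⁵ / 1.40×10⁻³ = 4.80×10⁻¹² F.
U = ½CV² = ½ × 4.80×10⁻¹² × (41.4)² = 4.11×10⁻⁹ J.

4.11 nJ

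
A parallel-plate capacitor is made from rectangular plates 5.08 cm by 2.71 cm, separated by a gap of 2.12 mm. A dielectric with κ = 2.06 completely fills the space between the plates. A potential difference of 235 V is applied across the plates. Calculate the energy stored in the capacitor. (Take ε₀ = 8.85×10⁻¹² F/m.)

A = 5.08 × 2.71 cm² = 1.38×10⁻³ m².
C = κε₀A/d = 2.06 × 8.85×10⁻¹² × 1.38×10⁻³ / 2.12×10⁻³ = 1.18×10⁻¹¹ F.
U = ½CV² = ½ × 1.18×10⁻¹¹ × (235)² = 3.27×10⁻⁷ J.

327 nJ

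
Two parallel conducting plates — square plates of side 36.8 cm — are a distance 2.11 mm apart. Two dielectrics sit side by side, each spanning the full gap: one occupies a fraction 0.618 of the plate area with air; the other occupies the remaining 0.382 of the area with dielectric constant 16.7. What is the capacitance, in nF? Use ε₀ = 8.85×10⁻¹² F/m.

C ≈ 3.97 nF

A = (36.8 cm)² = 0.135 m².
Side-by-side slabs ⇒ two capacitors in parallel, each spanning the full gap.
C₁ = κ₁ε₀A₁/d = 1.00 × 8.85×10⁻¹² × 8.37×10⁻² / 2.11×10⁻³ = 3.51×10⁻¹⁰ F.
C₂ = κ₂ε₀A₂/d = 16.7 × 8.85×10⁻¹² × 5.17×10⁻² / 2.11×10⁻³ = 3.62×10⁻⁹ F.
C = C₁ + C₂ = 3.97×10⁻⁹ F.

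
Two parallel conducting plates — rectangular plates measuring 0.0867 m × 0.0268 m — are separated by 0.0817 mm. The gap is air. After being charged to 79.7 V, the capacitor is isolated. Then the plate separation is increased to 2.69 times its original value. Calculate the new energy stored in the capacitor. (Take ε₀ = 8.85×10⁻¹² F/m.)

U ≈ 2.15 μJ

A = 0.0867 × 0.0268 m² = 2.32×10⁻³ m².
Initially C₁ = ε₀A/d = 8.85×10⁻¹² × 2.32×10⁻³ / 8.17×10⁻⁵ = 2.52×10⁻¹⁰ F.
U₁ = 7.99×10⁻⁷ J.
Isolated ⇒ Q is held fixed. C₂ = 0.372 C₁ and U = Q²/(2C), so U₂/U₁ = C₁/C₂ = 2.69.
U₂ = 2.69 × 7.99×10⁻⁷ = 2.15×10⁻⁶ J.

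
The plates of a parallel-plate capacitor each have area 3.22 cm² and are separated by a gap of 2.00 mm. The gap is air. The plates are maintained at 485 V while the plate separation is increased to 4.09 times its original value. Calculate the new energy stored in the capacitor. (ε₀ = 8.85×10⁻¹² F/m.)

A = 3.22 cm² = 3.22×10⁻⁴ m².
Initially C₁ = ε₀A/d = 8.85×10⁻¹² × 3.22×10⁻⁴ / 2.00×10⁻³ = 1.42×10⁻¹² F.
U₁ = 1.68×10⁻⁷ J.
Battery connected ⇒ V is held fixed. C₂ = 0.244 C₁ and U = ½CV², so U₂/U₁ = C₂/C₁ = 0.244.
U₂ = 0.244 × 1.68×10⁻⁷ = 4.10×10⁻⁸ J.

41.0 nJ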